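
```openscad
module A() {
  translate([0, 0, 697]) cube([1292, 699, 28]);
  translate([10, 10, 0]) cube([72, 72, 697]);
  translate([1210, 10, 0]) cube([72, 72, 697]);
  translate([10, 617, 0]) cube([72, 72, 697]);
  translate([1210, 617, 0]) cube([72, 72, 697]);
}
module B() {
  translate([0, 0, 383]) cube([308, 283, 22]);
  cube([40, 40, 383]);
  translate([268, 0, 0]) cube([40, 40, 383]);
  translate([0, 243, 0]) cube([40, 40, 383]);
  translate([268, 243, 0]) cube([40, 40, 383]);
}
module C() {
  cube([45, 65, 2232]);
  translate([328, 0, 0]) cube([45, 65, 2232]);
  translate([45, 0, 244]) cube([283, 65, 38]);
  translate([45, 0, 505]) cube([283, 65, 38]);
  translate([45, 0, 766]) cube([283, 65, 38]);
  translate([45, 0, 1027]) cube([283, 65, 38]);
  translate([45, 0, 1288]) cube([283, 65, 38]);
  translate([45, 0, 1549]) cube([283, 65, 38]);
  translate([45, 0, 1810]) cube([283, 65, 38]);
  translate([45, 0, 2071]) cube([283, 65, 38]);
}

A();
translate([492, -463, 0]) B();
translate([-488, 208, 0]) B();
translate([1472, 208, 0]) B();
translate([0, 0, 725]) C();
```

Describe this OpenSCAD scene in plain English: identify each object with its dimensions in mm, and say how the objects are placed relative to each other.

A is a table with a 1292×699 mm rectangular top, 28 mm thick, top surface at z = 725 mm, supported by four 72×72 mm square legs, each inset 10 mm from the nearest pair of top edges, running from the floor.

B is a four-legged stool. The seat is 308×283 mm, 22 mm thick, top at z = 405 mm. It stands on four square legs, each 40×40 mm in cross-section, from z = 0 to the seat underside, each flush with a corner of the seat.

C is a straight ladder. Two 45×65 mm vertical rails, 2232 mm tall, stand 373 mm apart (outside-to-outside) with their front faces coplanar on the −y side. 8 rungs, each 65 mm deep and 38 mm tall, span between the inner faces of the rails, front faces flush with the rails. The lowest rung's underside is at z = 244 mm and rungs are spaced 261 mm apart (underside to underside).

Three stools sit around the table at the −y, −x, +x sides. The ladder is on top of the table.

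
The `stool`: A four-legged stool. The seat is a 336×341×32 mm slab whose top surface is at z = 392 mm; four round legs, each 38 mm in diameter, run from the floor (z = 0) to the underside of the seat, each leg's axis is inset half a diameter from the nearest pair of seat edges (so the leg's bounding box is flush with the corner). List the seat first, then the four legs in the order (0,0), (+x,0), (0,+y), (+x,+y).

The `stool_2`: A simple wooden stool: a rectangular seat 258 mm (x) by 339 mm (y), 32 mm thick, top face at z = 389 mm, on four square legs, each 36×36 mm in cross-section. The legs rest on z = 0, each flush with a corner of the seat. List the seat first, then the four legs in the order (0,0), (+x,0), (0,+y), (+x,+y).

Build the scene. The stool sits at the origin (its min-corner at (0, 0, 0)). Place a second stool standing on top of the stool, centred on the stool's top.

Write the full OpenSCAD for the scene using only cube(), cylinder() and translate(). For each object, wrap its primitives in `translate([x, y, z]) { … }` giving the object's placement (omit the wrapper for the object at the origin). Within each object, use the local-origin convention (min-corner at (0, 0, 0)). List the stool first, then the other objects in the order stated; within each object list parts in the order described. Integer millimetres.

translate([0, 0, 360]) cube([336, 341, 32]);
translate([19, 19, 0]) cylinder(h = 360, r = 19);
translate([317, 19, 0]) cylinder(h = 360, r = 19);
translate([19, 322, 0]) cylinder(h = 360, r = 19);
translate([317, 322, 0]) cylinder(h = 360, r = 19);
translate([39, 1, 392]) {
  translate([0, 0, 357]) cube([258, 339, 32]);
  cube([36, 36, 357]);
  translate([222, 0, 0]) cube([36, 36, 357]);
  translate([0, 303, 0]) cube([36, 36, 357]);
  translate([222, 303, 0]) cube([36, 36, 357]);
}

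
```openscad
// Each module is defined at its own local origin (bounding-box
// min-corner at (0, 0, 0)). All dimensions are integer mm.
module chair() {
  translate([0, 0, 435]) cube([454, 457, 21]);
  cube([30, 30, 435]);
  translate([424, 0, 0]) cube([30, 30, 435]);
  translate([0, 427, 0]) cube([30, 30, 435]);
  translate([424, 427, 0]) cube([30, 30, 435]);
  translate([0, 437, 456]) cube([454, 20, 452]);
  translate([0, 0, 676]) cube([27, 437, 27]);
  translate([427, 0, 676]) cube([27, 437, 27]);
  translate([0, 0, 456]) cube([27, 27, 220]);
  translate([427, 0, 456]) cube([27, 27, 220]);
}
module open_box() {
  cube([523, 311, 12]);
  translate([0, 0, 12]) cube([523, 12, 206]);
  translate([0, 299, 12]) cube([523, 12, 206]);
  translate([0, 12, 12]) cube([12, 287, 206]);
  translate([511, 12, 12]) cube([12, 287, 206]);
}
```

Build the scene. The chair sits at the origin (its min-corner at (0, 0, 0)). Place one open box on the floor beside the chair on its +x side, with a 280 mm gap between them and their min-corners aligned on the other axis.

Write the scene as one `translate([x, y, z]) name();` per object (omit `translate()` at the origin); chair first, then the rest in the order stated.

chair();
translate([734, 0, 0]) open_box();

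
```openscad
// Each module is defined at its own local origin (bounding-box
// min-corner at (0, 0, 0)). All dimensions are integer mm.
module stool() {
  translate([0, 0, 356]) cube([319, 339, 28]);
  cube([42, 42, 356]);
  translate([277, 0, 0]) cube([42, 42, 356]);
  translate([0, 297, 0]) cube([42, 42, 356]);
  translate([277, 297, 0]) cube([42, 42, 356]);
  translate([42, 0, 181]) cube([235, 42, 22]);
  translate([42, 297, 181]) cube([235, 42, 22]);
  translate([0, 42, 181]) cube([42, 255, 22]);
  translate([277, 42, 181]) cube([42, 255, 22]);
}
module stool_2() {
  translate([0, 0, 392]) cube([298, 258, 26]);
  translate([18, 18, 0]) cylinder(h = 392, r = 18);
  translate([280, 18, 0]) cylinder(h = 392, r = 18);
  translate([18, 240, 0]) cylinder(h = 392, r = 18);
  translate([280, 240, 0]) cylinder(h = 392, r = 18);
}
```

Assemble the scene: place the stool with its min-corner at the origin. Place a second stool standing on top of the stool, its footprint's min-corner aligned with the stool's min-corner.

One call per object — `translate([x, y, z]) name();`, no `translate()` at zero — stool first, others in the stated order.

stool();
translate([0, 0, 384]) stool_2();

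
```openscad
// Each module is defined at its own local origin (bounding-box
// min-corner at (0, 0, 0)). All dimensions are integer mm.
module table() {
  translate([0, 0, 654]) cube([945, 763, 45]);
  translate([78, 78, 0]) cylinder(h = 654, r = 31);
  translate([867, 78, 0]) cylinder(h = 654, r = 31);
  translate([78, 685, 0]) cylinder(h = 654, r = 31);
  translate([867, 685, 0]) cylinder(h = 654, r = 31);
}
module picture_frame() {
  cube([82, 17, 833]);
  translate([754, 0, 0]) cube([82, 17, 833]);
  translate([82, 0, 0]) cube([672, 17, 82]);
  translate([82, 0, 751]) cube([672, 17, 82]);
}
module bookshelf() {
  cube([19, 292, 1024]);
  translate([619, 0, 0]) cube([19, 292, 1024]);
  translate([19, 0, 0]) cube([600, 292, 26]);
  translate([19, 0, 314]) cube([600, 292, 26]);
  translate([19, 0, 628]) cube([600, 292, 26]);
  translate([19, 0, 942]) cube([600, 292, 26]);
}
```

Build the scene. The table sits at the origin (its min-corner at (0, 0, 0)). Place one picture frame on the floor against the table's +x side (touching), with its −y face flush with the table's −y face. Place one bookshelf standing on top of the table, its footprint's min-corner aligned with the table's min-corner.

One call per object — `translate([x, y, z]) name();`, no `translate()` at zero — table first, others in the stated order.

table();
translate([945, 0, 0]) picture_frame();
translate([0, 0, 699]) bookshelf();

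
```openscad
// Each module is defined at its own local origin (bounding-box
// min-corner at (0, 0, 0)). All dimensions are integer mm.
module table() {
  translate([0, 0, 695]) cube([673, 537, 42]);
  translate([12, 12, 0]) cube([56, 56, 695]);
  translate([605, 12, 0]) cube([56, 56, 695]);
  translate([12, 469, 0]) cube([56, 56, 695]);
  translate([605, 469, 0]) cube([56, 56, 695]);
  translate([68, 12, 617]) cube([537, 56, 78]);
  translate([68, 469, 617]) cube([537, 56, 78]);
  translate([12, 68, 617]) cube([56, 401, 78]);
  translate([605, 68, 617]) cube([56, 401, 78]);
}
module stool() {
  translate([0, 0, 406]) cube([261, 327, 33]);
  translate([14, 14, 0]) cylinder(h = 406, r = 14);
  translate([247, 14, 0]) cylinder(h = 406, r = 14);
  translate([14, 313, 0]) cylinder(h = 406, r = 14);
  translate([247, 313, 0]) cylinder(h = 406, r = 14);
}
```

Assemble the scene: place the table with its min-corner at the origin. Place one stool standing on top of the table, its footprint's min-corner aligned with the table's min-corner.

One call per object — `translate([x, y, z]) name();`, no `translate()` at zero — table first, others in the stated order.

table();
translate([0, 0, 737]) stool();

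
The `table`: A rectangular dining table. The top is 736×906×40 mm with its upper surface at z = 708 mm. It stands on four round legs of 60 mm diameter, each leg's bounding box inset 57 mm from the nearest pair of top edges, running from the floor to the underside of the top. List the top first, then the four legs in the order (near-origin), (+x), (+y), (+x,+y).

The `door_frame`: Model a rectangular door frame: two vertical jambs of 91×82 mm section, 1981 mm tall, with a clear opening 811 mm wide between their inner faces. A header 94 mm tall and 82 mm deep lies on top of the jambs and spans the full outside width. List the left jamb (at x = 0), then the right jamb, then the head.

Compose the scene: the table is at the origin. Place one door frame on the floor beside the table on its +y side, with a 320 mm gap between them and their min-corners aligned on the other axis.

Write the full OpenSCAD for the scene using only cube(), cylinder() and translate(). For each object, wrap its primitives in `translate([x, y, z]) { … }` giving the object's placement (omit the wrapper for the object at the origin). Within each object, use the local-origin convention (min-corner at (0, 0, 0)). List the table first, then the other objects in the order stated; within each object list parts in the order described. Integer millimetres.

translate([0, 0, 668]) cube([736, 906, 40]);
translate([87, 87, 0]) cylinder(h = 668, r = 30);
translate([649, 87, 0]) cylinder(h = 668, r = 30);
translate([87, 819, 0]) cylinder(h = 668, r = 30);
translate([649, 819, 0]) cylinder(h = 668, r = 30);
translate([0, 1226, 0]) {
  cube([91, 82, 1981]);
  translate([902, 0, 0]) cube([91, 82, 1981]);
  translate([0, 0, 1981]) cube([993, 82, 94]);
}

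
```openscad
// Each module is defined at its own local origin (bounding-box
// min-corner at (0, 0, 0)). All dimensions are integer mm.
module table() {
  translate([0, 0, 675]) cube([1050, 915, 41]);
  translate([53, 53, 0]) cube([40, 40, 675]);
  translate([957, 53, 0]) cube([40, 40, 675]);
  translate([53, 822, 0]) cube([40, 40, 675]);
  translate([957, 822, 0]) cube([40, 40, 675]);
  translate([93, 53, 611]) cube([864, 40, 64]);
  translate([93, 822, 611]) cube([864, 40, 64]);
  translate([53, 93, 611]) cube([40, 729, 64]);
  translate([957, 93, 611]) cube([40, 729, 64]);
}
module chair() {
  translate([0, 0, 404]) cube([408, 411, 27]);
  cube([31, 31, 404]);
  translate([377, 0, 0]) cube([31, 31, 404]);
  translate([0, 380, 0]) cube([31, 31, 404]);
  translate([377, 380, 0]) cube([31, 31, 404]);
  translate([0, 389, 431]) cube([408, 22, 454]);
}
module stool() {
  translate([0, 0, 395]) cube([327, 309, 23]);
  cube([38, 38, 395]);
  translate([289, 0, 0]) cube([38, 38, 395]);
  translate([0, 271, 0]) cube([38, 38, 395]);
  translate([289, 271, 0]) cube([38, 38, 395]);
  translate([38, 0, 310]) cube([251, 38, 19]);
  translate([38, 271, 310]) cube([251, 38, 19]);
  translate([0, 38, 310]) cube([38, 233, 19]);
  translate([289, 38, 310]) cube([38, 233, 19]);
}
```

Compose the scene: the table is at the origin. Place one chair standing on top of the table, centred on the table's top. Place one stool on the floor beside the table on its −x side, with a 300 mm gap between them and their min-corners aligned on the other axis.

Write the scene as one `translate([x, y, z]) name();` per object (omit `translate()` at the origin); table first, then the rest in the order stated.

table();
translate([321, 252, 716]) chair();
translate([-627, 0, 0]) stool();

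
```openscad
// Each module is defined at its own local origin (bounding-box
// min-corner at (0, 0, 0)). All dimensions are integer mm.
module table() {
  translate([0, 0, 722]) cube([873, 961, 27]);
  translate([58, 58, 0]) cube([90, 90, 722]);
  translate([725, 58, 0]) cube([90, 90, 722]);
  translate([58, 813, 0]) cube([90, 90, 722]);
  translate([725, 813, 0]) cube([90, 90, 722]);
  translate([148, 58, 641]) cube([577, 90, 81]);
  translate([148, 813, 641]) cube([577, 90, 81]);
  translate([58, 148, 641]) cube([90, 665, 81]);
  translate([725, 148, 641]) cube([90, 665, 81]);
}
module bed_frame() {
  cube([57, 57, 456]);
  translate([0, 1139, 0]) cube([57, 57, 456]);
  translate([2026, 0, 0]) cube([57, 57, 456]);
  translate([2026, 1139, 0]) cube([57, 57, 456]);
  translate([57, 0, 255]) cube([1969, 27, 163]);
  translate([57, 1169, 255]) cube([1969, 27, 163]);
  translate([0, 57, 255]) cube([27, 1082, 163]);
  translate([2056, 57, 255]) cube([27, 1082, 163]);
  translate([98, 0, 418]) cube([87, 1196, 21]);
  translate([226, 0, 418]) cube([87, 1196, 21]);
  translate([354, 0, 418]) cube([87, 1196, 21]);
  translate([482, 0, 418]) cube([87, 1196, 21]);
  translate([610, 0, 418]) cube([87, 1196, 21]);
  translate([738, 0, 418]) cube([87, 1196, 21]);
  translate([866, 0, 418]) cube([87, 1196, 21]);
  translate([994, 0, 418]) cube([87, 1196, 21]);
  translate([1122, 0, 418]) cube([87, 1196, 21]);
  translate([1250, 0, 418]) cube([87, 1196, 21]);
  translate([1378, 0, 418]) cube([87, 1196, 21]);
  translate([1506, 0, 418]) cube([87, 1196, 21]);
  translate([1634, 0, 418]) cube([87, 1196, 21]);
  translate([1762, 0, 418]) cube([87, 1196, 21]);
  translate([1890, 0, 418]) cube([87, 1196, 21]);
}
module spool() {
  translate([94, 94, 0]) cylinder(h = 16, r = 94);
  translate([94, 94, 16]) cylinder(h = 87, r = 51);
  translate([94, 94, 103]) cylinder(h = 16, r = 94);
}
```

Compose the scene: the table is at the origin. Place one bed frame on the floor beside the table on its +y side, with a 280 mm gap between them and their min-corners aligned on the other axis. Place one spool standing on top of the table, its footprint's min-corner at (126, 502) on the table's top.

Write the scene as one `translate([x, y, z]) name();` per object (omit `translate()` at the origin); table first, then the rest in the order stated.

table();
translate([0, 1241, 0]) bed_frame();
translate([126, 502, 749]) spool();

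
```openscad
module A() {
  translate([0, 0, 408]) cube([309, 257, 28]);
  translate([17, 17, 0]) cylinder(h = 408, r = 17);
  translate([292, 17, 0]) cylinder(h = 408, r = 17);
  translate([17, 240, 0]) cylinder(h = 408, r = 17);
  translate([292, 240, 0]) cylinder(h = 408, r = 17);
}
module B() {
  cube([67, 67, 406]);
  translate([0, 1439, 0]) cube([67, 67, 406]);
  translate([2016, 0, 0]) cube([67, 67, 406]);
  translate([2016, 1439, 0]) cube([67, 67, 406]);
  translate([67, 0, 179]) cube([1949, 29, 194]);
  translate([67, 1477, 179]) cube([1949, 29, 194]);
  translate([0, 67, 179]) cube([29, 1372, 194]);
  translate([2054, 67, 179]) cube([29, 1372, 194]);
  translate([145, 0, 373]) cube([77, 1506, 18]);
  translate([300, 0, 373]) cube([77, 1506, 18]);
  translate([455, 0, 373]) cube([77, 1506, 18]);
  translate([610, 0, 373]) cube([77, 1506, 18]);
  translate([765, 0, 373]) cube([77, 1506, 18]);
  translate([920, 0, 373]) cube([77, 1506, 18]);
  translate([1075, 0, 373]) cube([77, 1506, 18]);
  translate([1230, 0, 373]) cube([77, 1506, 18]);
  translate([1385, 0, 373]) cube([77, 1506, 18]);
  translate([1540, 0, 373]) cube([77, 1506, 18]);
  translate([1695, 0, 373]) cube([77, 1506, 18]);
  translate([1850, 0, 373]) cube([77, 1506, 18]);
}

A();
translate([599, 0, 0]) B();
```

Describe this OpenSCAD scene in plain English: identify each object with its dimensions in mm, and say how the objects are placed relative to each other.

A is a four-legged stool. The seat is a 309×257×28 mm slab whose top surface is at z = 436 mm; four round legs, each 34 mm in diameter, run from the floor (z = 0) to the underside of the seat, each leg's axis is inset half a diameter from the nearest pair of seat edges (so the leg's bounding box is flush with the corner).

B is a bed frame 2083 mm long (x) by 1506 mm wide (y). Four 67×67 mm corner posts, 406 mm tall, at the corners of the footprint. Four rails of 29 mm thickness and 194 mm height run between adjacent posts with their undersides at z = 179 mm, their outer faces flush with the outside of the frame (the two x-running rails run between the posts' inner faces; the two y-running rails run between the posts' inner faces). 12 slats, each 77 mm wide (x) and 18 mm thick, lie across the top of the two x-running rails, running the full 1506 mm width of the frame in y; the slats are evenly spaced along x between the inner faces of the end posts with equal gaps (rounded down to the nearest mm) at the −x end and between each pair — any rounding remainder accumulates at the +x end.

The bed frame is on the floor beside the stool on its +x side.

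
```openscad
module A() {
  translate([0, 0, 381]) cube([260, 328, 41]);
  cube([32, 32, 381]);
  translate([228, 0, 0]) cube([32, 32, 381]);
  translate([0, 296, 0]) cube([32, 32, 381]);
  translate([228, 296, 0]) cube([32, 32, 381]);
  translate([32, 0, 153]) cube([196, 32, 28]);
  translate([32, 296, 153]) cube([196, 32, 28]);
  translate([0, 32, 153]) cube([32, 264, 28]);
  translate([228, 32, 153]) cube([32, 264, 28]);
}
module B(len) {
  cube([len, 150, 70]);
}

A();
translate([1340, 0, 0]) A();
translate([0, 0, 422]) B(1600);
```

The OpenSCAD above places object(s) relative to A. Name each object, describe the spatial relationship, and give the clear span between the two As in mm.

Second stool starts at x = 1340; first ends at x = 260; clear span = 1340 − 260 = 1080 mm.

A is a stool. B is a beam. A beam spans the tops of two stools. The clear span between the two stools is 1080 mm.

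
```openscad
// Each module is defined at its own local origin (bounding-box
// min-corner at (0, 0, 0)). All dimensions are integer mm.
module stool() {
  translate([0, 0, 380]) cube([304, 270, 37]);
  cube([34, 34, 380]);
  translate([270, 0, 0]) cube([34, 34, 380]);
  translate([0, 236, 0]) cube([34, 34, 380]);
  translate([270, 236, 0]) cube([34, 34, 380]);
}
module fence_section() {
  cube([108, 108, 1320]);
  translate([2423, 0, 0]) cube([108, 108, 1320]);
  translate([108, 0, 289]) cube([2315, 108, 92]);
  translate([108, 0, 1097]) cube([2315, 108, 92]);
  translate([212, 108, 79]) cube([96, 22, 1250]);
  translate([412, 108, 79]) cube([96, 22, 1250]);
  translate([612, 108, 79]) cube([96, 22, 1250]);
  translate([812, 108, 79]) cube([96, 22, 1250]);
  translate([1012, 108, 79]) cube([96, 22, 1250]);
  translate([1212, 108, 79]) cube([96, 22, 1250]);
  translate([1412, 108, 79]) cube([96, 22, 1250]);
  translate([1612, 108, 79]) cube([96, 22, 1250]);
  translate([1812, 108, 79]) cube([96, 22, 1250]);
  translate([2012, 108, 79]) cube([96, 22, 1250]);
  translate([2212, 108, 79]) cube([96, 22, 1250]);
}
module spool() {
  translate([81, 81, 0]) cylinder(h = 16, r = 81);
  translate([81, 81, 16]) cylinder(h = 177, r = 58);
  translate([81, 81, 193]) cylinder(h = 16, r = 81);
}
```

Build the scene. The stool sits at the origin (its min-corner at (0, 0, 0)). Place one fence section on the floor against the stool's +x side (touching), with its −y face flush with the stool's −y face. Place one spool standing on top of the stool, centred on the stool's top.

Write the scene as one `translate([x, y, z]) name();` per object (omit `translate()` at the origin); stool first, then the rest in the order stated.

stool();
translate([304, 0, 0]) fence_section();
translate([71, 54, 417]) spool();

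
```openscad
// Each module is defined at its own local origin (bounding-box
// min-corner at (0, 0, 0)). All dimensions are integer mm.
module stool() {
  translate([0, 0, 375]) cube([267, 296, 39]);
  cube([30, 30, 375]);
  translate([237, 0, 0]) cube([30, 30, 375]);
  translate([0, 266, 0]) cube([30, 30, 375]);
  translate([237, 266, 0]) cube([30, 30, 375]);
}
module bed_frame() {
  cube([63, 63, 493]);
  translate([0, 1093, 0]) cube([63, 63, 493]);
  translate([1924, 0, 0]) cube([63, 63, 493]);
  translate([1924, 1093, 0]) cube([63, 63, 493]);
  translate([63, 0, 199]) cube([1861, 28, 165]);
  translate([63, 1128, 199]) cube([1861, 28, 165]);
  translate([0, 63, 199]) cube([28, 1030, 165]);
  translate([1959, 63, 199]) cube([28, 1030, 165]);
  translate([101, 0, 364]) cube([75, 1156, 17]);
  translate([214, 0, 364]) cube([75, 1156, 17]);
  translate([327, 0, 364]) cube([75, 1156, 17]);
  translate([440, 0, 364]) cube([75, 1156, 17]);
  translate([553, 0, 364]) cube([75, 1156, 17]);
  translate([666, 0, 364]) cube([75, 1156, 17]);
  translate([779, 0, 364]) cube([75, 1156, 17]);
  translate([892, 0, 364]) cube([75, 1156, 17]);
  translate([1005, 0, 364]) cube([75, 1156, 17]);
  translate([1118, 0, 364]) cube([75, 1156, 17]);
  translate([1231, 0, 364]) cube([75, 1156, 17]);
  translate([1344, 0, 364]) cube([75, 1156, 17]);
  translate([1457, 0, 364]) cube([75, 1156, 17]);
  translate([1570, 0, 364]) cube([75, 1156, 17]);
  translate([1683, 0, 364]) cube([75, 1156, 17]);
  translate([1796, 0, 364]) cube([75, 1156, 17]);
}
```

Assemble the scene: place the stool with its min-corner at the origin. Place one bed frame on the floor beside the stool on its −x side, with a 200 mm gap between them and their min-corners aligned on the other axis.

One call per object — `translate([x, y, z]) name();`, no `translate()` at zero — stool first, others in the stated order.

stool();
translate([-2187, 0, 0]) bed_frame();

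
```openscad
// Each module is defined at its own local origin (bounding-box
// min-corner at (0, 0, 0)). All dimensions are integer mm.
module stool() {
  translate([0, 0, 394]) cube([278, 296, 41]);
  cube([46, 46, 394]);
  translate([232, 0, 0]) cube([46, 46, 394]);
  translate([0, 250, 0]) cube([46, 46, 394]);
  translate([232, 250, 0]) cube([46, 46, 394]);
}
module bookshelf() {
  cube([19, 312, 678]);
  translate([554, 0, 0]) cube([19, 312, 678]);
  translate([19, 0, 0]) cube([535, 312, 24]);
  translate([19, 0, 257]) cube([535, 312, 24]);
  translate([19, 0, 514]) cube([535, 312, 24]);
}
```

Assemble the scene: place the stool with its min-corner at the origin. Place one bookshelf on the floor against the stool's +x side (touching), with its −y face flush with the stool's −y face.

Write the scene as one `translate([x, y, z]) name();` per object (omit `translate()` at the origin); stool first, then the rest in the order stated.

stool();
translate([278, 0, 0]) bookshelf();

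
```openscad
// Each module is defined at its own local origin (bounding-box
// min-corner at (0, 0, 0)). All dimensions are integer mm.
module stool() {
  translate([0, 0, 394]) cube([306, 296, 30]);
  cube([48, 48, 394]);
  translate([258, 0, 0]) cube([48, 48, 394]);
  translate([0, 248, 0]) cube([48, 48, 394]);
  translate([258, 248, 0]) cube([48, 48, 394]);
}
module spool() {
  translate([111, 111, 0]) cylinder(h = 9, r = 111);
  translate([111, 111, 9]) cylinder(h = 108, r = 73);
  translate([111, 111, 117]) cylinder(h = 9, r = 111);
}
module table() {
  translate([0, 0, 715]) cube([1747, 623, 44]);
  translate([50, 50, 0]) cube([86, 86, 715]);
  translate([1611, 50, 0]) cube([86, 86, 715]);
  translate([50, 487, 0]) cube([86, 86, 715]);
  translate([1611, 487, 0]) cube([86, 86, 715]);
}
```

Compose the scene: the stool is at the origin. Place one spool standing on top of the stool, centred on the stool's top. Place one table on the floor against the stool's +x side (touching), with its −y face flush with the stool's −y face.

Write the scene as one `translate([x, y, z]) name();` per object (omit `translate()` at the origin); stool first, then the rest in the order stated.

stool();
translate([42, 37, 424]) spool();
translate([306, 0, 0]) table();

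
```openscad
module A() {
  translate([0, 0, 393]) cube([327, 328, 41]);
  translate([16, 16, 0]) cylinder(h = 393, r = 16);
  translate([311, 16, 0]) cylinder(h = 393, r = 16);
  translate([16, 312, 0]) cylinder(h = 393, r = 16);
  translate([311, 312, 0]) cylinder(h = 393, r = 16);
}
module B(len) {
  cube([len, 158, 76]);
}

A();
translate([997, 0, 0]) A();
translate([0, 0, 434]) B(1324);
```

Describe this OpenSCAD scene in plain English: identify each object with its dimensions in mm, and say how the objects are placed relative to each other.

A is a four-legged stool. The seat is a 327×328×41 mm slab whose top surface is at z = 434 mm; four round legs, each 32 mm in diameter, run from the floor (z = 0) to the underside of the seat, each leg's axis is inset half a diameter from the nearest pair of seat edges (so the leg's bounding box is flush with the corner).

B is a rectangular beam 1324 mm long (x), 158 mm deep (y), 76 mm thick (z).

The beam spans the tops of two stools placed 670 mm apart, resting at z = 434 mm.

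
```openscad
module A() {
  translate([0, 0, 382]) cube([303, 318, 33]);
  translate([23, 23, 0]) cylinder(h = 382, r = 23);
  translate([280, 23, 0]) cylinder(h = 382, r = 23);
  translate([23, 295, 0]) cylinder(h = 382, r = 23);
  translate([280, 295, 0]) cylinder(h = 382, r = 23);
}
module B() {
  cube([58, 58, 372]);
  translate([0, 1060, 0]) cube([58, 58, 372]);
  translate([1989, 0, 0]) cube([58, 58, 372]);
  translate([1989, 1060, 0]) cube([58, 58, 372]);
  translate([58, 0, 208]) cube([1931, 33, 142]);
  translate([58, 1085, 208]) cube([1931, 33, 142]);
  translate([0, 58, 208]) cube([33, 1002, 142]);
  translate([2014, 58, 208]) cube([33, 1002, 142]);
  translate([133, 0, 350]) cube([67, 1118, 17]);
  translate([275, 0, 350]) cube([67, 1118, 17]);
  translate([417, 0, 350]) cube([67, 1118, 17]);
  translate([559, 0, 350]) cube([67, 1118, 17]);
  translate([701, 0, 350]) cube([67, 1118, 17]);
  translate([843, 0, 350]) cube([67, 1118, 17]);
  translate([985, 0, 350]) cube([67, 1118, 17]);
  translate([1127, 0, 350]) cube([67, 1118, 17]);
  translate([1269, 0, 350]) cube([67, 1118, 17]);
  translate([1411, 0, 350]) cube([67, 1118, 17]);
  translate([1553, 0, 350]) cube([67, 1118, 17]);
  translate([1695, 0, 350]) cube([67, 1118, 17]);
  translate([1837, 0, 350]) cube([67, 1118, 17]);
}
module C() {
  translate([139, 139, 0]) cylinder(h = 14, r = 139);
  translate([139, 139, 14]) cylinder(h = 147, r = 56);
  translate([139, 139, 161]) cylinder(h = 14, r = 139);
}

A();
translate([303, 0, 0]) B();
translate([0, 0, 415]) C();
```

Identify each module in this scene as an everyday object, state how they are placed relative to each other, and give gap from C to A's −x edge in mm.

The spool's min-x is at 0; the stool's min-x is 0; gap = 0 mm.

A is a stool. B is a bed frame. C is a spool. The bed frame is against the stool's +x side, with their −y faces flush. The spool is on top of the stool. The gap from the spool to the stool's −x edge is 0 mm.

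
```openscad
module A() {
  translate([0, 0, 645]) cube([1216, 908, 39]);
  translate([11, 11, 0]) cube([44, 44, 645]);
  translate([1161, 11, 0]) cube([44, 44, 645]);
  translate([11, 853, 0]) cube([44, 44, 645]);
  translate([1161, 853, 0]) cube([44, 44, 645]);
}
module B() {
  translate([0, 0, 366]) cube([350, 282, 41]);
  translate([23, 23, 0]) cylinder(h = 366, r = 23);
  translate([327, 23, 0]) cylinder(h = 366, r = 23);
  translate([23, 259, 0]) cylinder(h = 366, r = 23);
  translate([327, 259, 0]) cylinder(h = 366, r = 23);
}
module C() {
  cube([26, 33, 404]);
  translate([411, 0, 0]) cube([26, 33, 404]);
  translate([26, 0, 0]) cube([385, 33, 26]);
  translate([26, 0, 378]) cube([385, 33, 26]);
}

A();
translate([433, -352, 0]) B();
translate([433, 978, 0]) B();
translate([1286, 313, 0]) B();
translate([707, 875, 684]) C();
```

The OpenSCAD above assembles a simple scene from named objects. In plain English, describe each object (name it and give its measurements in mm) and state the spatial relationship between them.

A is a rectangular dining table. The top is 1216×908×39 mm with its upper surface at z = 684 mm. It stands on four 44×44 mm square legs, each inset 11 mm from the nearest pair of top edges, running from the floor to the underside of the top.

B is a four-legged stool. The seat is a 350×282×41 mm slab whose top surface is at z = 407 mm; four round legs, each 46 mm in diameter, run from the floor (z = 0) to the underside of the seat, each leg's axis is inset half a diameter from the nearest pair of seat edges (so the leg's bounding box is flush with the corner).

C is a picture frame with a 385×352 mm rectangular opening (x by z) and a uniform 26 mm border on every side. Frame depth is 33 mm along y. It is built from two vertical stiles running the full outside height and two horizontal rails spanning the gap between the stiles.

Three stools sit around the table at the −y, +y, +x sides. The picture frame is on top of the table.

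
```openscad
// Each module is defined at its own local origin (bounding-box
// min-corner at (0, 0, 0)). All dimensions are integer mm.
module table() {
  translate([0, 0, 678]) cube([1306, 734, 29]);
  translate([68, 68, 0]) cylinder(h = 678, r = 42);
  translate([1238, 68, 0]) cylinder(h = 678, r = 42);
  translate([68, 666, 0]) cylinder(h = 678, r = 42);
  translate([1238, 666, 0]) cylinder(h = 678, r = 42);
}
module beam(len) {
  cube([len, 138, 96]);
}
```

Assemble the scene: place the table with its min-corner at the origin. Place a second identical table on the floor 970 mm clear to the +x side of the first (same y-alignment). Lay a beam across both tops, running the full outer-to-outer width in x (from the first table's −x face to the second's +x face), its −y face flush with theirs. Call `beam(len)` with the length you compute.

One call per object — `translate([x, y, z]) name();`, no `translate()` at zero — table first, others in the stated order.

table();
translate([2276, 0, 0]) table();
translate([0, 0, 707]) beam(3582);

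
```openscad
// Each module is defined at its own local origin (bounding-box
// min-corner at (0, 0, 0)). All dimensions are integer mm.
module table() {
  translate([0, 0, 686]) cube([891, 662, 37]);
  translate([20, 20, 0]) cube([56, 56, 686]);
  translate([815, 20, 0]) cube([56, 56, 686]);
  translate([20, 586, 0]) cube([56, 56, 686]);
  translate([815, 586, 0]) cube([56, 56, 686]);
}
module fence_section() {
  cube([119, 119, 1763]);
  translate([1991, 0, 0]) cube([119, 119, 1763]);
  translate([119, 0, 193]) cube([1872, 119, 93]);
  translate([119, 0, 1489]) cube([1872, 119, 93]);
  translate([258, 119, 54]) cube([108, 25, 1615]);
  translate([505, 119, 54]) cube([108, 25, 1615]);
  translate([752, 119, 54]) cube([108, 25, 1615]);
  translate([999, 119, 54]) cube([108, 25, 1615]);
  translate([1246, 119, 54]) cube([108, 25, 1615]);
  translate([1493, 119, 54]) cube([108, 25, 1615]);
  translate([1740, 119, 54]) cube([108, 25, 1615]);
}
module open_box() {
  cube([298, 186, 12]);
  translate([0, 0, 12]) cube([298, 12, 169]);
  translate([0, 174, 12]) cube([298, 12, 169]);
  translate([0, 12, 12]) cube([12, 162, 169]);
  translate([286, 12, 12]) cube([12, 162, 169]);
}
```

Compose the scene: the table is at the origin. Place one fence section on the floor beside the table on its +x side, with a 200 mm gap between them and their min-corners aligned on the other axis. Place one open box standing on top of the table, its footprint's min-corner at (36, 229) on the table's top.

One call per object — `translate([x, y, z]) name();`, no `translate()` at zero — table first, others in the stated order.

table();
translate([1091, 0, 0]) fence_section();
translate([36, 229, 723]) open_box();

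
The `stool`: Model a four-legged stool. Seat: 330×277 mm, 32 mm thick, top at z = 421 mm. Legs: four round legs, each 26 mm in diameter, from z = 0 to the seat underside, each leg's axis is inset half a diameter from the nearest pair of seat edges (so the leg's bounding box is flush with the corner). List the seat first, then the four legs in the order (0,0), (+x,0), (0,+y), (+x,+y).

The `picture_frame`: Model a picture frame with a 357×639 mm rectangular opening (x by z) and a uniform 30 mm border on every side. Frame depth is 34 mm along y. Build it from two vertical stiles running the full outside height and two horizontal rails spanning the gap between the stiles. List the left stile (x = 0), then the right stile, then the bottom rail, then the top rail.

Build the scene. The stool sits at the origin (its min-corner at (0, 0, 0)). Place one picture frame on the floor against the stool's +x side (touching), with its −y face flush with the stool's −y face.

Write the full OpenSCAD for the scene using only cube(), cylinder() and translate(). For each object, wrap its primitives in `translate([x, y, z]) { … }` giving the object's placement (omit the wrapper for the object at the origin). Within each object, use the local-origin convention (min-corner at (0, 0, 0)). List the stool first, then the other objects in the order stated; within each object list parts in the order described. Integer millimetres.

translate([0, 0, 389]) cube([330, 277, 32]);
translate([13, 13, 0]) cylinder(h = 389, r = 13);
translate([317, 13, 0]) cylinder(h = 389, r = 13);
translate([13, 264, 0]) cylinder(h = 389, r = 13);
translate([317, 264, 0]) cylinder(h = 389, r = 13);
translate([330, 0, 0]) {
  cube([30, 34, 699]);
  translate([387, 0, 0]) cube([30, 34, 699]);
  translate([30, 0, 0]) cube([357, 34, 30]);
  translate([30, 0, 669]) cube([357, 34, 30]);
}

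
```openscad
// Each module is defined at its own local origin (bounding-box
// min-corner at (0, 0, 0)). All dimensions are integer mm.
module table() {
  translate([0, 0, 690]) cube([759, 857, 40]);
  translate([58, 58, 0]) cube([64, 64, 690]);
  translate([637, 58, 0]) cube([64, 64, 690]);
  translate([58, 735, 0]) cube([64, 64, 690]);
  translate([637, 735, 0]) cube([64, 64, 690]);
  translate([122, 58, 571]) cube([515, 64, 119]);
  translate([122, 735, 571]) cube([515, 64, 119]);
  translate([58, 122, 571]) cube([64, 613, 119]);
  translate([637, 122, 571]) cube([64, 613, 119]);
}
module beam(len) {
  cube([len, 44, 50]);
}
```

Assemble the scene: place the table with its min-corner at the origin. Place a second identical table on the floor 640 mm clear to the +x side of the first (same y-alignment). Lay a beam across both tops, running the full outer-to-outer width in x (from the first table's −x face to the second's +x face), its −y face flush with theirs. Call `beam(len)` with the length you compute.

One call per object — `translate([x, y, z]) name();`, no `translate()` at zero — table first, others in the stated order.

table();
translate([1399, 0, 0]) table();
translate([0, 0, 730]) beam(2158);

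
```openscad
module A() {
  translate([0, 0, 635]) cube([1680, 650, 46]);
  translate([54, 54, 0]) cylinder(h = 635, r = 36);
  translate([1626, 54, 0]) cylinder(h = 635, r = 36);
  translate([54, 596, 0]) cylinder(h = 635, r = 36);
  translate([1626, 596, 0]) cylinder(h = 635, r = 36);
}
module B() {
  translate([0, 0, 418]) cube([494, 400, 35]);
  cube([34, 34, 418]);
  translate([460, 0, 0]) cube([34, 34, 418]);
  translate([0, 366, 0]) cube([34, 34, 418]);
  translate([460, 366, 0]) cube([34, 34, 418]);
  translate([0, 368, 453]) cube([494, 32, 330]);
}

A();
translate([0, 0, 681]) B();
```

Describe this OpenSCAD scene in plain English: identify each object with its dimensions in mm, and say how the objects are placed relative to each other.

A is a table: top 1680 mm (x) × 650 mm (y), 46 mm thick, upper face at z = 681 mm, on four round legs of 72 mm diameter, each leg's bounding box inset 18 mm from the nearest pair of top edges, running from z = 0 to the bottom of the top.

B is a chair: 494×400 mm seat, 35 mm thick, top at z = 453 mm, on four 34 mm square corner legs flush with the seat edges. A 32 mm thick backrest slab spans the full seat width, extending 330 mm above the seat top, its back face flush with the seat's +y edge.

The chair is on top of the table.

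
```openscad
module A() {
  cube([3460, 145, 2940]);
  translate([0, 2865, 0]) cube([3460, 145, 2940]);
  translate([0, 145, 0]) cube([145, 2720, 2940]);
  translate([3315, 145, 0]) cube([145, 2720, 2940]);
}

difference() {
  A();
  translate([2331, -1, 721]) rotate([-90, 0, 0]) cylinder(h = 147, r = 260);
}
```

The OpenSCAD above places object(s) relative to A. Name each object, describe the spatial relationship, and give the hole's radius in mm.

A is a house frame. The house frame has a circular hole through its front wall. The hole's radius is 260 mm.

The subtracted cylinder has r = 260 mm.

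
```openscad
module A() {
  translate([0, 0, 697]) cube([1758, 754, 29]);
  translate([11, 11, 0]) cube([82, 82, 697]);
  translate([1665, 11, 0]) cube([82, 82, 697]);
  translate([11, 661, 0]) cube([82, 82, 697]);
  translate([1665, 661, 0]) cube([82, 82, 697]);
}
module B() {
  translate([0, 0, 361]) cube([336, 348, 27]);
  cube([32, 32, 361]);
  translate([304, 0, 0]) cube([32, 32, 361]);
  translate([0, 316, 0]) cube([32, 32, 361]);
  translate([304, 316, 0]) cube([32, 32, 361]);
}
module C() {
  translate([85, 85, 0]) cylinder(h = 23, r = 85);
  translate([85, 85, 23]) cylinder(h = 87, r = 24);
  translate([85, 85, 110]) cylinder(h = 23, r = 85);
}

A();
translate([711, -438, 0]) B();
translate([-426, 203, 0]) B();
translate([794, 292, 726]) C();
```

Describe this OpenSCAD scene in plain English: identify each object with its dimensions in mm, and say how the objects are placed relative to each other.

A is a table: top 1758 mm (x) × 754 mm (y), 29 mm thick, upper face at z = 726 mm, on four 82×82 mm square legs, each inset 11 mm from the nearest pair of top edges, running from z = 0 to the bottom of the top.

B is a four-legged stool. The seat is 336×348 mm, 27 mm thick, top at z = 388 mm. It stands on four square legs, each 32×32 mm in cross-section, from z = 0 to the seat underside, each flush with a corner of the seat.

C is a spool: two coaxial disc flanges of radius 85 mm and thickness 23 mm, joined by a core cylinder of radius 24 mm and height 87 mm. The lower flange rests on z = 0 and the three cylinders share a vertical axis.

Two stools sit around the table at the −y, −x sides. The spool is on top of the table, centred.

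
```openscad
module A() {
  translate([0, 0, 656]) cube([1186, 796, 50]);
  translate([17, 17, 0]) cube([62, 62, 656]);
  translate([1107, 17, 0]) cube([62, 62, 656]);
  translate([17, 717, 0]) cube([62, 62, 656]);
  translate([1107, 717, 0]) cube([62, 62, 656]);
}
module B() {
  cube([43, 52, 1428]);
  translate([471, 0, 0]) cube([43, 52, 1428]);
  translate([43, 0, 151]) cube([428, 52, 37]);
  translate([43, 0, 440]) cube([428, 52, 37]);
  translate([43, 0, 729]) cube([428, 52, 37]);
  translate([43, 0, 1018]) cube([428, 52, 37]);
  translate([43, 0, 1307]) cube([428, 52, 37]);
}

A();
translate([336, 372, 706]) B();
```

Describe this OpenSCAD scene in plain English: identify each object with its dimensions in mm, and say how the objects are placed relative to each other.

A is a table: top 1186 mm (x) × 796 mm (y), 50 mm thick, upper face at z = 706 mm, on four 62×62 mm square legs, each inset 17 mm from the nearest pair of top edges, running from z = 0 to the bottom of the top.

B is a straight ladder. Two 43×52 mm vertical rails, 1428 mm tall, stand 514 mm apart (outside-to-outside) with their front faces coplanar on the −y side. 5 rungs, each 52 mm deep and 37 mm tall, span between the inner faces of the rails, front faces flush with the rails. The lowest rung's underside is at z = 151 mm and rungs are spaced 289 mm apart (underside to underside).

The ladder is on top of the table, centred.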